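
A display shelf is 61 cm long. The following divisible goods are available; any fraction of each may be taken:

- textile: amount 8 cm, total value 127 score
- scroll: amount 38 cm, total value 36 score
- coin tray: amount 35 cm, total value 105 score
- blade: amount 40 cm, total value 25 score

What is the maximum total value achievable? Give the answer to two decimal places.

249.05

Take in order of value per unit:
- textile (127/8 per unit): all 8 → value 127, running total 127.00
- coin tray (105/35 per unit): all 35 → value 105, running total 232.00
- scroll (36/38 per unit): 18 of 38 → value 18×36/38 = 17.0526, running total 249.05
Total 249.05.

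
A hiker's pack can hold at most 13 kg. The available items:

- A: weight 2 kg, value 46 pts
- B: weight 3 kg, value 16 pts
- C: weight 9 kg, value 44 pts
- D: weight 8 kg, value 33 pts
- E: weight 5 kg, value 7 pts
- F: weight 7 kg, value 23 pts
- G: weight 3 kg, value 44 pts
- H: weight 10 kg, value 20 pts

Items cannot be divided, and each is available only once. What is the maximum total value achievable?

Check high-value combinations within 13 kg:
- A+D+G: weight 2+8+3=13, value 46+33+44=123
- A+F+G: weight 2+7+3=12, value 46+23+44=113
- A+B+E+G: weight 2+3+5+3=13, value 46+16+7+44=113
- A+B+G: weight 2+3+3=8, value 46+16+44=106
- A+E+G: weight 2+5+3=10, value 46+7+44=97
Best: 123 pts.

123 pts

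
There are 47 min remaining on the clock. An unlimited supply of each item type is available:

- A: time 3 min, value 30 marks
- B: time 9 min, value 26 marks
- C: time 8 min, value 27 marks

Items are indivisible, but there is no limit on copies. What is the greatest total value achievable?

Best value-per-unit is A at 30/3, and filling with it alone uses time 15×3=45. No mix of the others beats 15×30 = 450.

450 marks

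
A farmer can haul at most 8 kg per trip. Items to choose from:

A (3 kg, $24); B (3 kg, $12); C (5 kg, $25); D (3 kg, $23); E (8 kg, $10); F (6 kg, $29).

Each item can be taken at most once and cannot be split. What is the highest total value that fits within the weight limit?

Check high-value combinations within 8 kg:
- A+C: weight 3+5=8, value 24+25=49
- C+D: weight 5+3=8, value 25+23=48
- A+D: weight 3+3=6, value 24+23=47
- B+C: weight 3+5=8, value 12+25=37
- A+B: weight 3+3=6, value 24+12=36
Best: $49.

$49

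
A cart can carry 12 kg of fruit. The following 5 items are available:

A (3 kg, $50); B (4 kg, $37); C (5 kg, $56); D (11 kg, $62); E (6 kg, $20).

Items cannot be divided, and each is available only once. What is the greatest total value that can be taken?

Check high-value combinations within 12 kg:
- A+B+C: weight 3+4+5=12, value 50+37+56=143
- A+C: weight 3+5=8, value 50+56=106
- B+C: weight 4+5=9, value 37+56=93
- A+B: weight 3+4=7, value 50+37=87
Best: $143.

$143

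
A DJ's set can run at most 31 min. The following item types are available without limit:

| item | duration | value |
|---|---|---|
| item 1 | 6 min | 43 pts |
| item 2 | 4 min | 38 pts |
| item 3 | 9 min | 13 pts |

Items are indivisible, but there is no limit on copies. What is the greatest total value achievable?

271 pts

Best value-per-unit is item 2 at 38/4; filling with it alone gives 7×38 = 266.
Optimal mix: 1×item 1 + 6×item 2 → duration 30, value 271.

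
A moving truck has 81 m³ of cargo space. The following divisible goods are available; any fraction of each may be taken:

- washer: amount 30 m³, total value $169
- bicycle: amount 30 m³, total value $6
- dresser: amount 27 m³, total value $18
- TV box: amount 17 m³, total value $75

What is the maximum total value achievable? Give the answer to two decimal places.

Take in order of value per unit:
- washer (169/30 per unit): all 30 → value 169, running total 169.00
- TV box (75/17 per unit): all 17 → value 75, running total 244.00
- dresser (18/27 per unit): all 27 → value 18, running total 262.00
- bicycle (6/30 per unit): 7 of 30 → value 7×6/30 = 1.4000, running total 263.40
Total 263.40.

263.40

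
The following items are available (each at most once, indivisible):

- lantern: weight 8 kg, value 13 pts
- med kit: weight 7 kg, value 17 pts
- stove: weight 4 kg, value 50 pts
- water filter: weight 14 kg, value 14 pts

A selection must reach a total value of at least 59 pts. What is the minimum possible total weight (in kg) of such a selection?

Subsets with value ≥ 59, sorted by total weight:
- med kit+stove: weight 11, value 67
- lantern+stove: weight 12, value 63
- stove+water filter: weight 18, value 64
Minimum weight: 11 kg.

11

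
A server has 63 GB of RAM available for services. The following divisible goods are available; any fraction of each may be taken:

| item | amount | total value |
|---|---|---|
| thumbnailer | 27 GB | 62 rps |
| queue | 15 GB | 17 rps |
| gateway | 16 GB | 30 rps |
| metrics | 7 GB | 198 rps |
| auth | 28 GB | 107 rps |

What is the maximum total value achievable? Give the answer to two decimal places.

368.88

Take in order of value per unit:
- metrics (198/7 per unit): all 7 → value 198, running total 198.00
- auth (107/28 per unit): all 28 → value 107, running total 305.00
- thumbnailer (62/27 per unit): all 27 → value 62, running total 367.00
- gateway (30/16 per unit): 1 of 16 → value 1×30/16 = 1.8750, running total 368.88
Total 368.88.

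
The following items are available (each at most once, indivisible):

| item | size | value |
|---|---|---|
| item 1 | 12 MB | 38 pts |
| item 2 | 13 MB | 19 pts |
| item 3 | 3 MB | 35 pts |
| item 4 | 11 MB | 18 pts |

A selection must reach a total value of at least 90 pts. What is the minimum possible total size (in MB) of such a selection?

Subsets with value ≥ 90, sorted by total size:
- item 1+item 3+item 4: size 26, value 91
- item 1+item 2+item 3: size 28, value 92
- item 1+item 2+item 3+item 4: size 39, value 110
Minimum size: 26 MB.

26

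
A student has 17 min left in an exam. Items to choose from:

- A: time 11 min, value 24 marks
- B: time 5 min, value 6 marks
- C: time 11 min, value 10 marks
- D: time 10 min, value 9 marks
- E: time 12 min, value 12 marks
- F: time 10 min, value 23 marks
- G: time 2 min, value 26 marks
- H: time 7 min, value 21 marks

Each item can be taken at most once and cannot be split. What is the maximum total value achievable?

Check high-value combinations within 17 min:
- B+F+G: time 5+10+2=17, value 6+23+26=55
- B+G+H: time 5+2+7=14, value 6+26+21=53
- A+G: time 11+2=13, value 24+26=50
- F+G: time 10+2=12, value 23+26=49
- G+H: time 2+7=9, value 26+21=47
Best: 55 marks.

55 marks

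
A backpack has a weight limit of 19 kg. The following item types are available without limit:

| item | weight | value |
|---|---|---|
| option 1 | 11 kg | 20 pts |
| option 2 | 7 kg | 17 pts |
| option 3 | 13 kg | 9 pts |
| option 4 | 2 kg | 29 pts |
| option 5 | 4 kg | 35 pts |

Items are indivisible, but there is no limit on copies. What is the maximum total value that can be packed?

261 pts

Best value-per-unit is option 4 at 29/2, and filling with it alone uses weight 9×2=18. No mix of the others beats 9×29 = 261.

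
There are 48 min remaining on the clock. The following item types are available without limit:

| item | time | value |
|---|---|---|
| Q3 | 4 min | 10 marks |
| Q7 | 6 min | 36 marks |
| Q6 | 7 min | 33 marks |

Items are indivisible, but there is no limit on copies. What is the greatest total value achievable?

288 marks

Best value-per-unit is Q7 at 36/6, and filling with it alone uses time 8×6=48. No mix of the others beats 8×36 = 288.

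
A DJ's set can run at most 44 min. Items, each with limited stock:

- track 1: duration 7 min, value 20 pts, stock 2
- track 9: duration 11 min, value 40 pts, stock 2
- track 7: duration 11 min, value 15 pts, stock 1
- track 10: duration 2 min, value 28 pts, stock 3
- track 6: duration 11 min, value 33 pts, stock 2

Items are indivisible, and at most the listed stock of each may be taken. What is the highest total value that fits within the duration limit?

204 pts

Best selections within duration 44 and stock limits:
- 2×track 1 + 2×track 9 + 3×track 10: duration 42, value 204
- 2×track 9 + 3×track 10 + 1×track 6: duration 39, value 197
- 2×track 1 + 1×track 9 + 3×track 10 + 1×track 6: duration 42, value 197
Best: 204 pts.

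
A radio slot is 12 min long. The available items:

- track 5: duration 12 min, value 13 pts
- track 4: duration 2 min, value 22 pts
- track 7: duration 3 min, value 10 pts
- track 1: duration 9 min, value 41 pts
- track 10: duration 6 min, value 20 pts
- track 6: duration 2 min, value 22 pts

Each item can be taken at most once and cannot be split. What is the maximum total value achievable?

Check high-value combinations within 12 min:
- track 4+track 10+track 6: duration 2+6+2=10, value 22+20+22=64
- track 4+track 1: duration 2+9=11, value 22+41=63
- track 1+track 6: duration 9+2=11, value 41+22=63
Best: 64 pts.

64 pts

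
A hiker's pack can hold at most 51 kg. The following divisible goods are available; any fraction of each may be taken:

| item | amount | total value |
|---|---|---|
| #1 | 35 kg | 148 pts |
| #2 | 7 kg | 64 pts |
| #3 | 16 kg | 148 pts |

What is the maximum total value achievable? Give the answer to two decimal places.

Take in order of value per unit:
- #3 (148/16 per unit): all 16 → value 148, running total 148.00
- #2 (64/7 per unit): all 7 → value 64, running total 212.00
- #1 (148/35 per unit): 28 of 35 → value 28×148/35 = 118.4000, running total 330.40
Total 330.40.

330.40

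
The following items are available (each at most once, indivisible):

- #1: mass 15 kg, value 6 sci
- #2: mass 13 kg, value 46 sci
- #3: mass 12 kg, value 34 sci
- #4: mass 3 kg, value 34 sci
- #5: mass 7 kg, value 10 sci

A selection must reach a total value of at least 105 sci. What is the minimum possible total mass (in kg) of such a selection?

28

Subsets with value ≥ 105, sorted by total mass:
- #2+#3+#4: mass 28, value 114
- #2+#3+#4+#5: mass 35, value 124
- #1+#2+#3+#4: mass 43, value 120
Minimum mass: 28 kg.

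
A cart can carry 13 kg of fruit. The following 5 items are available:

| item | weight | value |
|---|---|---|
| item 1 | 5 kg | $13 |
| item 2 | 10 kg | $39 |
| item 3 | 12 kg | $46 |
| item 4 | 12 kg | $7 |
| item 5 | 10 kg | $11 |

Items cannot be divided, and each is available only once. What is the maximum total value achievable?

$46

Check high-value combinations within 13 kg:
- item 3: weight 12, value 46
- item 2: weight 10, value 39
- item 1: weight 5, value 13
- item 5: weight 10, value 11
- item 4: weight 12, value 7
Best: $46.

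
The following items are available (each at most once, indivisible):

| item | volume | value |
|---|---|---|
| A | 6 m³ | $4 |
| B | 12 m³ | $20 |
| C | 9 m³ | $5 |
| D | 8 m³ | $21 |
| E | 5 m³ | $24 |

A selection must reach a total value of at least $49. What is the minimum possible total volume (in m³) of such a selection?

Subsets with value ≥ 49, sorted by total volume:
- A+D+E: volume 19, value 49
- C+D+E: volume 22, value 50
- B+D+E: volume 25, value 65
Minimum volume: 19 m³.

19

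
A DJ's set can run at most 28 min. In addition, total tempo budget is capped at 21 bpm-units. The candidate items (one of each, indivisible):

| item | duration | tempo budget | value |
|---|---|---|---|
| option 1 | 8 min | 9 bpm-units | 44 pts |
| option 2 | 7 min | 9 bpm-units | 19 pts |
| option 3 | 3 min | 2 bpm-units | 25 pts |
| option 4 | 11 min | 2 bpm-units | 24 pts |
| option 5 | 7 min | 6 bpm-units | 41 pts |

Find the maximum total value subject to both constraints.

110 pts

Feasible sets respecting both limits:
- option 1+option 3+option 5: duration 18, tempo budget 17, value 110
- option 1+option 4+option 5: duration 26, tempo budget 17, value 109
- option 2+option 3+option 4+option 5: duration 28, tempo budget 19, value 109
- option 1+option 3+option 4: duration 22, tempo budget 13, value 93
Best: 110 pts.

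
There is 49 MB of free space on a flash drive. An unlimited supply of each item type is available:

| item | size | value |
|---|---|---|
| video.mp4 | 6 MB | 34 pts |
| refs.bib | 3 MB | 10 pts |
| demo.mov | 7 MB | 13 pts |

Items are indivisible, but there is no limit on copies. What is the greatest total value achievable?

Best value-per-unit is video.mp4 at 34/6, and filling with it alone uses size 8×6=48. No mix of the others beats 8×34 = 272.

272 pts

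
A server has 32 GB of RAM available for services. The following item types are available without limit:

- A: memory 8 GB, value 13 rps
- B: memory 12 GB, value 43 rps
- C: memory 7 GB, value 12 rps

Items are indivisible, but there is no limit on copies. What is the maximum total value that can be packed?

99 rps

Best value-per-unit is B at 43/12; filling with it alone gives 2×43 = 86.
Optimal mix: 1×A + 2×B → memory 32, value 99.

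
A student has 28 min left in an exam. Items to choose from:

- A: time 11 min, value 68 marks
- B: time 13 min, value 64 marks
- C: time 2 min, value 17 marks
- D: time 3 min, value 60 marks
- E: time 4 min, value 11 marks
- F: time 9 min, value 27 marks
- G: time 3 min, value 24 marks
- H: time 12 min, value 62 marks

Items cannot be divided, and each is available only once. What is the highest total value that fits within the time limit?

Check high-value combinations within 28 min:
- A+C+D+H: time 11+2+3+12=28, value 68+17+60+62=207
- A+C+D+F+G: time 11+2+3+9+3=28, value 68+17+60+27+24=196
- A+B+D: time 11+13+3=27, value 68+64+60=192
Best: 207 marks.

207 marks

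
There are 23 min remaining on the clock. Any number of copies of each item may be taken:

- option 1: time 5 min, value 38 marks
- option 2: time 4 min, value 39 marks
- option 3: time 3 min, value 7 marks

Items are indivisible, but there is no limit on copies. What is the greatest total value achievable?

202 marks

Best value-per-unit is option 2 at 39/4; filling with it alone gives 5×39 = 195.
Optimal mix: 5×option 2 + 1×option 3 → time 23, value 202.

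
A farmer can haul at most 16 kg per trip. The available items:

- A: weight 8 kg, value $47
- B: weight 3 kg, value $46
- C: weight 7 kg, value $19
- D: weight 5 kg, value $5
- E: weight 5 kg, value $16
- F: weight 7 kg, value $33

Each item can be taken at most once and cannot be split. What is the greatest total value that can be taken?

This is a 0/1 knapsack; check combinations near the capacity.
- A+B+E: weight 8+3+5=16, value 47+46+16=109
- A+B+D: weight 8+3+5=16, value 47+46+5=98
- B+E+F: weight 3+5+7=15, value 46+16+33=95
- A+B: weight 8+3=11, value 47+46=93
Best: $109.

$109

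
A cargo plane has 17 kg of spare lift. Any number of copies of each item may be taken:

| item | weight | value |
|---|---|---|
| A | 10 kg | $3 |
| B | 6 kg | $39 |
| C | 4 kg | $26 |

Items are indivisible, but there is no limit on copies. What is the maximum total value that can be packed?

$104

Best value-per-unit is B at 39/6; filling with it alone gives 2×39 = 78.
Optimal mix: 2×B + 1×C → weight 16, value 104.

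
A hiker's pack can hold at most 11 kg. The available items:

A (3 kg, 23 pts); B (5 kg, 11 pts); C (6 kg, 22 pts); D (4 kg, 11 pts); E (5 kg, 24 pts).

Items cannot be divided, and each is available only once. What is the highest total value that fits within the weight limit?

Check high-value combinations within 11 kg:
- A+E: weight 3+5=8, value 23+24=47
- C+E: weight 6+5=11, value 22+24=46
- A+C: weight 3+6=9, value 23+22=45
- D+E: weight 4+5=9, value 11+24=35
- B+E: weight 5+5=10, value 11+24=35
Best: 47 pts.

47 pts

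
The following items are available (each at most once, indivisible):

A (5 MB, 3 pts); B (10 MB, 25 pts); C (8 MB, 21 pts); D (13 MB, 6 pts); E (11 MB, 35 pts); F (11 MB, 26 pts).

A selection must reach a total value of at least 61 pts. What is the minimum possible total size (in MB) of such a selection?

22

Subsets with value ≥ 61, sorted by total size:
- E+F: size 22, value 61
- A+B+E: size 26, value 63
- A+E+F: size 27, value 64
- B+C+E: size 29, value 81
Minimum size: 22 MB.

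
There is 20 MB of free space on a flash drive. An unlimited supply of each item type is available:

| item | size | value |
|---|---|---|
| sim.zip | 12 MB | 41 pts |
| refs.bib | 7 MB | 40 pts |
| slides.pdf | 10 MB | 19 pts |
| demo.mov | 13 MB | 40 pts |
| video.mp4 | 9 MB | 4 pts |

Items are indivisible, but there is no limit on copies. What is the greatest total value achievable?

Best value-per-unit is refs.bib at 40/7; filling with it alone gives 2×40 = 80.
Optimal mix: 1×sim.zip + 1×refs.bib → size 19, value 81.

81 pts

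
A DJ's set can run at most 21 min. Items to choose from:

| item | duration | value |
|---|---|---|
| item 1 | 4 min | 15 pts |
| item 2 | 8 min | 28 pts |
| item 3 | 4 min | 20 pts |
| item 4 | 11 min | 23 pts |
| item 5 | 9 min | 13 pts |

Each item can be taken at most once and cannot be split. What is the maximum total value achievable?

63 pts

This is a 0/1 knapsack; check combinations near the capacity.
- item 1+item 2+item 3: duration 4+8+4=16, value 15+28+20=63
- item 2+item 3+item 5: duration 8+4+9=21, value 28+20+13=61
- item 1+item 3+item 4: duration 4+4+11=19, value 15+20+23=58
- item 1+item 2+item 5: duration 4+8+9=21, value 15+28+13=56
Best: 63 pts.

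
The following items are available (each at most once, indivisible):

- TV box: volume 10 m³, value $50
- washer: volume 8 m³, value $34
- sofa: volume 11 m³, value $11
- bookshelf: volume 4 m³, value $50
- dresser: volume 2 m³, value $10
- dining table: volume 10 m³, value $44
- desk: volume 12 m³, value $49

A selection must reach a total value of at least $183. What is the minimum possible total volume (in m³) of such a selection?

34

Subsets with value ≥ 183, sorted by total volume:
- TV box+washer+bookshelf+dresser+dining table: volume 34, value 188
- TV box+washer+bookshelf+desk: volume 34, value 183
Minimum volume: 34 m³.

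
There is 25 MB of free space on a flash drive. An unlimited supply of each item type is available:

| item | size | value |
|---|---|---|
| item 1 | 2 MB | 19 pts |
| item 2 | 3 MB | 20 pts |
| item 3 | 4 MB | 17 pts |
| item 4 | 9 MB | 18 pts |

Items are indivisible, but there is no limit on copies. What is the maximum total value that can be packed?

229 pts

Best value-per-unit is item 1 at 19/2; filling with it alone gives 12×19 = 228.
Optimal mix: 11×item 1 + 1×item 2 → size 25, value 229.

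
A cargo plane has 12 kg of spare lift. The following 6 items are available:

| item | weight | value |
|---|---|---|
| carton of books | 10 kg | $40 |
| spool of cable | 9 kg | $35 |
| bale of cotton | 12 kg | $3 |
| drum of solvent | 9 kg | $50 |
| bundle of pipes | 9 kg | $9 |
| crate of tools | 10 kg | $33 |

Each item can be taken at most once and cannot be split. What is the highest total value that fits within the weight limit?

Check high-value combinations within 12 kg:
- drum of solvent: weight 9, value 50
- carton of books: weight 10, value 40
- spool of cable: weight 9, value 35
Best: $50.

$50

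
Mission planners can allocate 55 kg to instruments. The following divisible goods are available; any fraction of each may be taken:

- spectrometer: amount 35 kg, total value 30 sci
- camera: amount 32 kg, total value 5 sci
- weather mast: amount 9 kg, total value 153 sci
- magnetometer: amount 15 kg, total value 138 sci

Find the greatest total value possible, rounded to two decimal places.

317.57

Take in order of value per unit:
- weather mast (153/9 per unit): all 9 → value 153, running total 153.00
- magnetometer (138/15 per unit): all 15 → value 138, running total 291.00
- spectrometer (30/35 per unit): 31 of 35 → value 31×30/35 = 26.5714, running total 317.57
Total 317.57.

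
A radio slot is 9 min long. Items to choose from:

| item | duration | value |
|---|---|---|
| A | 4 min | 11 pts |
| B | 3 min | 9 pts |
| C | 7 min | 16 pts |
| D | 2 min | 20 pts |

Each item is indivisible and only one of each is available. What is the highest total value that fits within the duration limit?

40 pts

Check high-value combinations within 9 min:
- A+B+D: duration 4+3+2=9, value 11+9+20=40
- C+D: duration 7+2=9, value 16+20=36
- A+D: duration 4+2=6, value 11+20=31
- B+D: duration 3+2=5, value 9+20=29
- D: duration 2, value 20
Best: 40 pts.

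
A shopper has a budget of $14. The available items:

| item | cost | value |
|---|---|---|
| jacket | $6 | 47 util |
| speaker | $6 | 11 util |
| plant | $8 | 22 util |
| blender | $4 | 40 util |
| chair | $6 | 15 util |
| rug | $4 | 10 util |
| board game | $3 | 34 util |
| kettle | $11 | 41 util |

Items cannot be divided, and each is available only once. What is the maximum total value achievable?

This is a 0/1 knapsack; check combinations near the capacity.
- jacket+blender+board game: cost 6+4+3=13, value 47+40+34=121
- jacket+blender+rug: cost 6+4+4=14, value 47+40+10=97
- jacket+rug+board game: cost 6+4+3=13, value 47+10+34=91
Best: 121 util.

121 util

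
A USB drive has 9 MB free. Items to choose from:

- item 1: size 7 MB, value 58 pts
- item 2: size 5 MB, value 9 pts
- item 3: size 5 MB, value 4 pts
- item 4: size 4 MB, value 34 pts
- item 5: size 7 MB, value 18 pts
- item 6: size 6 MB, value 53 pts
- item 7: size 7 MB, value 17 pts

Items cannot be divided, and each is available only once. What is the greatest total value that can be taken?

Check high-value combinations within 9 MB:
- item 1: size 7, value 58
- item 6: size 6, value 53
- item 2+item 4: size 5+4=9, value 9+34=43
- item 3+item 4: size 5+4=9, value 4+34=38
Best: 58 pts.

58 pts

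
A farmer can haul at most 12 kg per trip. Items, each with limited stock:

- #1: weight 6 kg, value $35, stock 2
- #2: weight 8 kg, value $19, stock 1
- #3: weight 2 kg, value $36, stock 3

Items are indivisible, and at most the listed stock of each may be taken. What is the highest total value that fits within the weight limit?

Best selections within weight 12 and stock limits:
- 1×#1 + 3×#3: weight 12, value 143
- 3×#3: weight 6, value 108
- 1×#1 + 2×#3: weight 10, value 107
Best: $143.

$143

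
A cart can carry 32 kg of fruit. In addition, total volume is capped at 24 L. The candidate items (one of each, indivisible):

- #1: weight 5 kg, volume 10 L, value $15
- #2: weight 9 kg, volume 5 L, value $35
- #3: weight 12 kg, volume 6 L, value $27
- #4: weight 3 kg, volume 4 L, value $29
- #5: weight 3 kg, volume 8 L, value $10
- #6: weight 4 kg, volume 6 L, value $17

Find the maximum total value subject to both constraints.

$108

Feasible sets respecting both limits:
- #2+#3+#4+#6: weight 28, volume 21, value 108
- #2+#3+#4+#5: weight 27, volume 23, value 101
- #2+#3+#4: weight 24, volume 15, value 91
- #2+#4+#5+#6: weight 19, volume 23, value 91
Best: $108.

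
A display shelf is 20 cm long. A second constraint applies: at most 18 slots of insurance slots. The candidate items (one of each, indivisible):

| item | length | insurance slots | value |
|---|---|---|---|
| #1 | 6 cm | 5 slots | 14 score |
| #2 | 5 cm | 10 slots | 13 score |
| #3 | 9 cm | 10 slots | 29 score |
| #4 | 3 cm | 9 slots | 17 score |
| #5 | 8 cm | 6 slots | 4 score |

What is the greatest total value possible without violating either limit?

43 score

Feasible sets respecting both limits:
- #1+#3: length 15, insurance slots 15, value 43
- #3+#5: length 17, insurance slots 16, value 33
- #1+#4: length 9, insurance slots 14, value 31
- #3: length 9, insurance slots 10, value 29
Best: 43 score.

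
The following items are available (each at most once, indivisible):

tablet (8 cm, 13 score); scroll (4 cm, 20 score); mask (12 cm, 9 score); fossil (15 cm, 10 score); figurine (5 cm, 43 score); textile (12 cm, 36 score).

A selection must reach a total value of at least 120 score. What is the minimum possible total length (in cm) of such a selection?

Subsets with value ≥ 120, sorted by total length:
- tablet+scroll+mask+figurine+textile: length 41, value 121
- tablet+scroll+fossil+figurine+textile: length 44, value 122
- tablet+scroll+mask+fossil+figurine+textile: length 56, value 131
Minimum length: 41 cm.

41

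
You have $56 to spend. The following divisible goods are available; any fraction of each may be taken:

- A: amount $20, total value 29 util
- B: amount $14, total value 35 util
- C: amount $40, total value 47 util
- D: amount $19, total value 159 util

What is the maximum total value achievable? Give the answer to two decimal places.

226.53

Take in order of value per unit:
- D (159/19 per unit): all 19 → value 159, running total 159.00
- B (35/14 per unit): all 14 → value 35, running total 194.00
- A (29/20 per unit): all 20 → value 29, running total 223.00
- C (47/40 per unit): 3 of 40 → value 3×47/40 = 3.5250, running total 226.53
Total 226.53.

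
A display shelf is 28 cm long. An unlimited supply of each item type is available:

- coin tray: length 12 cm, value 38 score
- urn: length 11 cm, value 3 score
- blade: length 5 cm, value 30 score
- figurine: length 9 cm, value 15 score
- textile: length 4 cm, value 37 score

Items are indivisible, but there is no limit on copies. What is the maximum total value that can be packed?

259 score

Best value-per-unit is textile at 37/4, and filling with it alone uses length 7×4=28. No mix of the others beats 7×37 = 259.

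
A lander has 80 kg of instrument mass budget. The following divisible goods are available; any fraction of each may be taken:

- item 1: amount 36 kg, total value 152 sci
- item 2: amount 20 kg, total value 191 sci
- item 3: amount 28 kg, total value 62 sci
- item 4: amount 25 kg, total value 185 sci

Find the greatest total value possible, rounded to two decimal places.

523.78

Take in order of value per unit:
- item 2 (191/20 per unit): all 20 → value 191, running total 191.00
- item 4 (185/25 per unit): all 25 → value 185, running total 376.00
- item 1 (152/36 per unit): 35 of 36 → value 35×152/36 = 147.7778, running total 523.78
Total 523.78.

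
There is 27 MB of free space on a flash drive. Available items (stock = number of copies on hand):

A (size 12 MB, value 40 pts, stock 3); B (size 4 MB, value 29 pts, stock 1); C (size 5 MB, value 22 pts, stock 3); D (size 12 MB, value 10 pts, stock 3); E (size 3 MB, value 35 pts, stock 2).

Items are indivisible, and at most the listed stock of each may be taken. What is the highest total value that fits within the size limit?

Best selections within size 27 and stock limits:
- 1×B + 3×C + 2×E: size 25, value 165
- 1×A + 1×B + 1×C + 2×E: size 27, value 161
Best: 165 pts.

165 pts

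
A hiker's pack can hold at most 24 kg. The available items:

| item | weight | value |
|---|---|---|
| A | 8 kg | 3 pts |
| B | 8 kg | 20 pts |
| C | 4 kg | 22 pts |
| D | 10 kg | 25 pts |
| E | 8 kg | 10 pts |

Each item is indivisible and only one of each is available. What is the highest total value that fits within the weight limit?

Check high-value combinations within 24 kg:
- B+C+D: weight 8+4+10=22, value 20+22+25=67
- C+D+E: weight 4+10+8=22, value 22+25+10=57
- B+C+E: weight 8+4+8=20, value 20+22+10=52
- A+C+D: weight 8+4+10=22, value 3+22+25=50
Best: 67 pts.

67 pts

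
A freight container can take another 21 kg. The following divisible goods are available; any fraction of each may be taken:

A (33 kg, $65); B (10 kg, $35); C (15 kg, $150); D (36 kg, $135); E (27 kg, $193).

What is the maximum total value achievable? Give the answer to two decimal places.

Take in order of value per unit:
- C (150/15 per unit): all 15 → value 150, running total 150.00
- E (193/27 per unit): 6 of 27 → value 6×193/27 = 42.8889, running total 192.89
Total 192.89.

192.89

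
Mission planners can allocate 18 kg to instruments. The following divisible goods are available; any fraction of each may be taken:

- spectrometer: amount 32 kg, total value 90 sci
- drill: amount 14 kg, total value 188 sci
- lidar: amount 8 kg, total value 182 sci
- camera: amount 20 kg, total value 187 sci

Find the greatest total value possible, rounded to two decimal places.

316.29

Take in order of value per unit:
- lidar (182/8 per unit): all 8 → value 182, running total 182.00
- drill (188/14 per unit): 10 of 14 → value 10×188/14 = 134.2857, running total 316.29
Total 316.29.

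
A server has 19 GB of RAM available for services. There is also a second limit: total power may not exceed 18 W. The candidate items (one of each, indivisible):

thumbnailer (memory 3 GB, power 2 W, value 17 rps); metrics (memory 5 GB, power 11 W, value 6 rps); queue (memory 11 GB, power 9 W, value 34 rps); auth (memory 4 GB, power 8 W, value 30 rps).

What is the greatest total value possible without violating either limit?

64 rps

Feasible sets respecting both limits:
- queue+auth: memory 15, power 17, value 64
- thumbnailer+queue: memory 14, power 11, value 51
- thumbnailer+auth: memory 7, power 10, value 47
- queue: memory 11, power 9, value 34
Best: 64 rps.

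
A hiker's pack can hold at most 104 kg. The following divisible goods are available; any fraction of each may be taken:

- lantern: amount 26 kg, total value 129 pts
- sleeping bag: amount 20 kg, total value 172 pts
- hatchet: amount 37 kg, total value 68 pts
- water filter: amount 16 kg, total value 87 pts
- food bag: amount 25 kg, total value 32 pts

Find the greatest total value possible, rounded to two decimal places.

Take in order of value per unit:
- sleeping bag (172/20 per unit): all 20 → value 172, running total 172.00
- water filter (87/16 per unit): all 16 → value 87, running total 259.00
- lantern (129/26 per unit): all 26 → value 129, running total 388.00
- hatchet (68/37 per unit): all 37 → value 68, running total 456.00
- food bag (32/25 per unit): 5 of 25 → value 5×32/25 = 6.4000, running total 462.40
Total 462.40.

462.40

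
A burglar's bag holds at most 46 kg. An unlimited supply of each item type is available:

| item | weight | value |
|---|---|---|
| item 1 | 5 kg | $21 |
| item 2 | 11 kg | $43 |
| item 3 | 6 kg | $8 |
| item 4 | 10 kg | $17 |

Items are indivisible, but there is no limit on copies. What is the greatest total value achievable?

$190

Best value-per-unit is item 1 at 21/5; filling with it alone gives 9×21 = 189.
Optimal mix: 7×item 1 + 1×item 2 → weight 46, value 190.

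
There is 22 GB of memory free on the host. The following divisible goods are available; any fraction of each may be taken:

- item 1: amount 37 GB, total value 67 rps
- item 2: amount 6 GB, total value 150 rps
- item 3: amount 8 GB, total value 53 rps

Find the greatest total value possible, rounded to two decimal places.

Take in order of value per unit:
- item 2 (150/6 per unit): all 6 → value 150, running total 150.00
- item 3 (53/8 per unit): all 8 → value 53, running total 203.00
- item 1 (67/37 per unit): 8 of 37 → value 8×67/37 = 14.4865, running total 217.49
Total 217.49.

217.49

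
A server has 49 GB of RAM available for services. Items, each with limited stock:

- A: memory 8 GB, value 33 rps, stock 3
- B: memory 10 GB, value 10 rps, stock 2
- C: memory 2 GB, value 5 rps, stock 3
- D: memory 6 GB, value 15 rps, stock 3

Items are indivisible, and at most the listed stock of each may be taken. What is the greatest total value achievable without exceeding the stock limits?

Best selections within memory 49 and stock limits:
- 3×A + 3×C + 3×D: memory 48, value 159
- 3×A + 2×C + 3×D: memory 46, value 154
- 3×A + 1×C + 3×D: memory 44, value 149
Best: 159 rps.

159 rps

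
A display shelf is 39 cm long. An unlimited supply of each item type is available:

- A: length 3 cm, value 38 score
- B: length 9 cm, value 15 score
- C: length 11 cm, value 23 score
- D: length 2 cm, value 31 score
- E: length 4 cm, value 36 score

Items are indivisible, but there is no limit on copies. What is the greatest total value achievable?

596 score

Best value-per-unit is D at 31/2; filling with it alone gives 19×31 = 589.
Optimal mix: 1×A + 18×D → length 39, value 596.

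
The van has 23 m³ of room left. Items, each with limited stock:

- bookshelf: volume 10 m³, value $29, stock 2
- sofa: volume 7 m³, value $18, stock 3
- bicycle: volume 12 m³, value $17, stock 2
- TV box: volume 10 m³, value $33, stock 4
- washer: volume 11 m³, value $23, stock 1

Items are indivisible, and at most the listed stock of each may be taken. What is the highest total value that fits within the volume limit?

$66

Best selections within volume 23 and stock limits:
- 2×TV box: volume 20, value 66
- 1×bookshelf + 1×TV box: volume 20, value 62
Best: $66.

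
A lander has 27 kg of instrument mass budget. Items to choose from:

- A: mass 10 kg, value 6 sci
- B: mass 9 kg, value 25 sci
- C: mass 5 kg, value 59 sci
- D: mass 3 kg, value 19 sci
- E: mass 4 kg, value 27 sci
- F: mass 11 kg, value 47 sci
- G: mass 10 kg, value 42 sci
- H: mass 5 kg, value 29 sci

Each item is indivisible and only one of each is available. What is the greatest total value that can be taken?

This is a 0/1 knapsack; check combinations near the capacity.
- C+D+E+G+H: mass 5+3+4+10+5=27, value 59+19+27+42+29=176
- C+E+F+H: mass 5+4+11+5=25, value 59+27+47+29=162
- B+C+D+E+H: mass 9+5+3+4+5=26, value 25+59+19+27+29=159
- C+E+G+H: mass 5+4+10+5=24, value 59+27+42+29=157
Best: 176 sci.

176 sci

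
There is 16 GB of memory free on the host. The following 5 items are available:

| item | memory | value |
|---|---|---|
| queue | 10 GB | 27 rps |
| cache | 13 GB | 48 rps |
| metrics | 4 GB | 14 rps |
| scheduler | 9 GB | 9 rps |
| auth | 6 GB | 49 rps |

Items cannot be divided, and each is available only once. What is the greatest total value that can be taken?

Check high-value combinations within 16 GB:
- queue+auth: memory 10+6=16, value 27+49=76
- metrics+auth: memory 4+6=10, value 14+49=63
- scheduler+auth: memory 9+6=15, value 9+49=58
- auth: memory 6, value 49
Best: 76 rps.

76 rps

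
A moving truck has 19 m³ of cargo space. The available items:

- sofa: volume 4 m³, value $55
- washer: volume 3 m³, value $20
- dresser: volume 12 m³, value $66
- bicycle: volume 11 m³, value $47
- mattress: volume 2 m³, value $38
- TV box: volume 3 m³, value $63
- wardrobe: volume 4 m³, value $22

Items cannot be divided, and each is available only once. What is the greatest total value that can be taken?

$198

Check high-value combinations within 19 m³:
- sofa+washer+mattress+TV box+wardrobe: volume 4+3+2+3+4=16, value 55+20+38+63+22=198
- sofa+dresser+TV box: volume 4+12+3=19, value 55+66+63=184
- sofa+mattress+TV box+wardrobe: volume 4+2+3+4=13, value 55+38+63+22=178
- sofa+washer+mattress+TV box: volume 4+3+2+3=12, value 55+20+38+63=176
Best: $198.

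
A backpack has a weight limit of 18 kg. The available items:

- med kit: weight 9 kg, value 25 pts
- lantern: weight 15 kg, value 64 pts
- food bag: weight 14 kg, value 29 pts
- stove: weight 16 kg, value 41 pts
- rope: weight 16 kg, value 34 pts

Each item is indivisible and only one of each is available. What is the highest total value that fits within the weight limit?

Check high-value combinations within 18 kg:
- lantern: weight 15, value 64
- stove: weight 16, value 41
- rope: weight 16, value 34
Best: 64 pts.

64 pts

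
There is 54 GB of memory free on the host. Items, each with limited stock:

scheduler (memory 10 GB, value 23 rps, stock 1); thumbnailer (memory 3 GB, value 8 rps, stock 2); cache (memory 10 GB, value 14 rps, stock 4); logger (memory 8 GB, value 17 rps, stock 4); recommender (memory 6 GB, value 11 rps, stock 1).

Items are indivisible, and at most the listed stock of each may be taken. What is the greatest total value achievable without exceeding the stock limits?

118 rps

Top feasible selections:
- 1×scheduler + 2×thumbnailer + 4×logger + 1×recommender: memory 54, value 118
- 1×scheduler + 1×thumbnailer + 4×logger + 1×recommender: memory 51, value 110
Best: 118 rps.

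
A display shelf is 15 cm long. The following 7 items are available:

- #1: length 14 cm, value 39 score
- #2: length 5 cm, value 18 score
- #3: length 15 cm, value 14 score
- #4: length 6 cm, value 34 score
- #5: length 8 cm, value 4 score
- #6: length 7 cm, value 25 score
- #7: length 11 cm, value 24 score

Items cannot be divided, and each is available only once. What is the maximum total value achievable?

This is a 0/1 knapsack; check combinations near the capacity.
- #4+#6: length 6+7=13, value 34+25=59
- #2+#4: length 5+6=11, value 18+34=52
- #2+#6: length 5+7=12, value 18+25=43
Best: 59 score.

59 score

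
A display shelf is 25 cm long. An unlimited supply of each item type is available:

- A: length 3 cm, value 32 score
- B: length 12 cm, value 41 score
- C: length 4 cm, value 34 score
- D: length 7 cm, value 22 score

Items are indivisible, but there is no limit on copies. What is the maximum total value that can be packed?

258 score

Best value-per-unit is A at 32/3; filling with it alone gives 8×32 = 256.
Optimal mix: 7×A + 1×C → length 25, value 258.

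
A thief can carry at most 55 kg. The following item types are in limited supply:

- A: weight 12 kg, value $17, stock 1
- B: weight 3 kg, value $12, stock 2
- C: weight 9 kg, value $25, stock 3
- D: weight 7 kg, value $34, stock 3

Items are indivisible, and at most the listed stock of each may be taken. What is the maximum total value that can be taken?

$201

Best selections within weight 55 and stock limits:
- 2×B + 3×C + 3×D: weight 54, value 201
- 1×B + 3×C + 3×D: weight 51, value 189
- 1×A + 1×B + 2×C + 3×D: weight 54, value 181
- 3×C + 3×D: weight 48, value 177
Best: $201.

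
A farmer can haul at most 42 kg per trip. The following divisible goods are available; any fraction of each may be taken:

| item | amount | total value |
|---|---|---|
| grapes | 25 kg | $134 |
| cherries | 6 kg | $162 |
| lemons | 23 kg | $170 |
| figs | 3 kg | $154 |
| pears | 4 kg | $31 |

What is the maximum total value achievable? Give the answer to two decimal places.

549.16

Take in order of value per unit:
- figs (154/3 per unit): all 3 → value 154, running total 154.00
- cherries (162/6 per unit): all 6 → value 162, running total 316.00
- pears (31/4 per unit): all 4 → value 31, running total 347.00
- lemons (170/23 per unit): all 23 → value 170, running total 517.00
- grapes (134/25 per unit): 6 of 25 → value 6×134/25 = 32.1600, running total 549.16
Total 549.16.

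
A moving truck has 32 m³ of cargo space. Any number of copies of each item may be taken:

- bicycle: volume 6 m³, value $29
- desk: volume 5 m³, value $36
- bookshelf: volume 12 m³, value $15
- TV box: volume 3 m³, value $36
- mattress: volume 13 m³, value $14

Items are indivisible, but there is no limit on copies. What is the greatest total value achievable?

$360

Best value-per-unit is TV box at 36/3; filling with it alone gives 10×36 = 360.
Optimal mix: 1×desk + 9×TV box → volume 32, value 360.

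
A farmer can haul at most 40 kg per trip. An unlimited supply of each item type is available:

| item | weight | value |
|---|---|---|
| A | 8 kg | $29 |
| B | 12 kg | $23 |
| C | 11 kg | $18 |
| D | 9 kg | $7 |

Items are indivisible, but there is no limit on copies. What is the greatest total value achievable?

Best value-per-unit is A at 29/8, and filling with it alone uses weight 5×8=40. No mix of the others beats 5×29 = 145.

$145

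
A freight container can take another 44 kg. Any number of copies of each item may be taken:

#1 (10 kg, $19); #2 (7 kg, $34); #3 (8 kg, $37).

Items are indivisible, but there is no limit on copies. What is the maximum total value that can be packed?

Best value-per-unit is #2 at 34/7; filling with it alone gives 6×34 = 204.
Optimal mix: 4×#2 + 2×#3 → weight 44, value 210.

$210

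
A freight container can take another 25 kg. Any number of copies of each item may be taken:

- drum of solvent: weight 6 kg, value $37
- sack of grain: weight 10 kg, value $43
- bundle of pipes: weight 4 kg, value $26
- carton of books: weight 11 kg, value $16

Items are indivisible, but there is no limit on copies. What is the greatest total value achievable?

$156

Best value-per-unit is bundle of pipes at 26/4, and filling with it alone uses weight 6×4=24. No mix of the others beats 6×26 = 156.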